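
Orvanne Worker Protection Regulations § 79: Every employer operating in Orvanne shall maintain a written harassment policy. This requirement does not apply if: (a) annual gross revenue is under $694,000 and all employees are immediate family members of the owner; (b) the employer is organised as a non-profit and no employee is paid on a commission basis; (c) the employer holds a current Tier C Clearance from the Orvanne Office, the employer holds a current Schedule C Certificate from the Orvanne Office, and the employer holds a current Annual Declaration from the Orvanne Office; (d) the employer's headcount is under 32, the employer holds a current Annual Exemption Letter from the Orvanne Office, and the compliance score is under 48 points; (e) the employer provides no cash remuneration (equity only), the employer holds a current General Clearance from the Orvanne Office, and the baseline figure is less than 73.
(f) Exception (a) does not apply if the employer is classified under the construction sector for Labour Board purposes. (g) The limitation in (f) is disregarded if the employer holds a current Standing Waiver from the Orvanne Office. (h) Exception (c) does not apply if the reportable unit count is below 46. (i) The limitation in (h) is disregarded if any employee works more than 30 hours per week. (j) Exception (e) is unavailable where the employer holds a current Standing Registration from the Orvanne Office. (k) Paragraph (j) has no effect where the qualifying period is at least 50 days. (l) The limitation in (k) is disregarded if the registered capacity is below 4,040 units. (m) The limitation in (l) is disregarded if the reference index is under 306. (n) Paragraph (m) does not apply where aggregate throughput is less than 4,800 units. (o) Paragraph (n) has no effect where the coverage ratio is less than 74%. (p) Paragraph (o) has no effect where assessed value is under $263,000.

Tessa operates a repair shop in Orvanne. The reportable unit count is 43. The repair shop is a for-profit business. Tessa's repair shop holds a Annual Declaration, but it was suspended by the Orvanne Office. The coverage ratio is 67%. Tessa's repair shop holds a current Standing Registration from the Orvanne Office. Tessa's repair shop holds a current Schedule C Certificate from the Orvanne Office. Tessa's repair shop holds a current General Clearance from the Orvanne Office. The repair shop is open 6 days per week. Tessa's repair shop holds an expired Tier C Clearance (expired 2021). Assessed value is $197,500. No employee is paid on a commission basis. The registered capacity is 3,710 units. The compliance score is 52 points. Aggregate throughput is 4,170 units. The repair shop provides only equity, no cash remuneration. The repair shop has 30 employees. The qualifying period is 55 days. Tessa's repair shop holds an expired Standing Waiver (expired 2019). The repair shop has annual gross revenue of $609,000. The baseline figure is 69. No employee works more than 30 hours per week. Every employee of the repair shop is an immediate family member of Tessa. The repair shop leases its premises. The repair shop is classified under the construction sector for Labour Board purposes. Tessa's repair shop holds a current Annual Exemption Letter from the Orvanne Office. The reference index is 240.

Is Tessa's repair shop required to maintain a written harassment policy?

Exception (a)'s conditions are all satisfied: annual gross revenue is $609,000, under the $694,000 limit; every employee is an immediate family member. But: (f) operates against (a): the repair shop is classified under the construction sector. (g) is inapplicable (there is no Standing Waiver in force), so (f) stands. Exception (a) does not apply.
Exception (b) fails — the employer is for-profit.
Exception (c) requires that the employer holds a current Tier C Clearance from the Orvanne Office; but no current Tier C Clearance is held, so (c) is unavailable.
Exception (d) requires that the compliance score is under 48 points; but the compliance score is 52 points, not under 48 points, so (d) is unavailable.
Exception (e): remuneration is equity-only; a current General Clearance is held; the baseline figure is 69, less than the 73 limit — every condition holds. However, paragraphs (j)–(p) must be considered: (j) operates against (e): a current Standing Registration is held. (k) would limit (j) — the qualifying period is 55 days, meeting the 50 days threshold — but (l) sets (k) aside: (l) operates — the registered capacity is 3,710 units, below the 4,040 units limit. (m) is engaged (the reference index is 240, under the 306 limit), but is set aside by (n): (n) applies — aggregate throughput is 4,170 units, less than the 4,800 units limit. (o) would limit (n) — the coverage ratio is 67%, less than the 74% limit — but (p) sets (o) aside: (p) applies — assessed value is $197,500, under the $263,000 limit. So (e) is unavailable.
No exception displaces § 79.

Yes — Tessa's repair shop must maintain a written harassment policy.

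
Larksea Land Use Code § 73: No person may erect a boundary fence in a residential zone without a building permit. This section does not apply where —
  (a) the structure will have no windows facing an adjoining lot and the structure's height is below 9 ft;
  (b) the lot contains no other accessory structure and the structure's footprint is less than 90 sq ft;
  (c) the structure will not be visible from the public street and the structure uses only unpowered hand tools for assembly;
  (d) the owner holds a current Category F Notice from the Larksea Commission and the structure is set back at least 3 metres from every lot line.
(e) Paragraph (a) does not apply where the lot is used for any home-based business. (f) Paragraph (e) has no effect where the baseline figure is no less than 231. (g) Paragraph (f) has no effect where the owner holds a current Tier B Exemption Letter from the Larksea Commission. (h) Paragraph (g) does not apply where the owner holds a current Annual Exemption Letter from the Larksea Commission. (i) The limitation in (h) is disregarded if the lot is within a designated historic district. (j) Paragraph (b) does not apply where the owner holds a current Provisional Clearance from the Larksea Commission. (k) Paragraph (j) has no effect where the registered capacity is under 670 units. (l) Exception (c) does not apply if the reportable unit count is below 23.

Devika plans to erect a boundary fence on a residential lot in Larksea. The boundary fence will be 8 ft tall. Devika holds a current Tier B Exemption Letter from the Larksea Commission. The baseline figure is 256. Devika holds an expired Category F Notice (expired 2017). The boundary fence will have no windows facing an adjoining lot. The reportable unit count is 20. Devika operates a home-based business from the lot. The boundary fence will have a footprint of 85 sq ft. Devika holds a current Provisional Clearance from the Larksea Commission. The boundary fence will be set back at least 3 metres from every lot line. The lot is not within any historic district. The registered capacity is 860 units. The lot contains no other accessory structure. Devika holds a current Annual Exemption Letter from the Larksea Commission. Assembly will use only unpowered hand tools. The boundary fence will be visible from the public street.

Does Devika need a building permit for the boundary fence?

No — exception (a) applies; Devika does not need a building permit.

Exception (a)'s conditions are all satisfied: no windows face an adjoining lot; the structure's height is 8 ft, below the 9 ft limit. As to paragraphs (e)–(i): (e) would limit (a) — a home-based business operates on the lot — but (f) sets (e) aside: (f) is engaged — the baseline figure is 256, meeting the 231 threshold. (g) would limit (f) — a current Tier B Exemption Letter is held — but (h) sets (g) aside: (h) is engaged — a current Annual Exemption Letter is held. (i), which would lift (h), is inapplicable — the lot is not in a historic district. (a) remains available.
Exception (b) is satisfied on its face — the lot has no other accessory structure; the structure's footprint is 85 sq ft, less than the 90 sq ft limit. However, paragraphs (j)–(k) must be considered: (j) operates against (b): a current Provisional Clearance is held. (k), which would lift (j), does not operate here — the registered capacity is 860 units, not under 670 units. So (b) is unavailable.
Exception (c) fails — the structure will be visible from the street.
Exception (d) requires that the owner holds a current Category F Notice from the Larksea Commission; but there is no Category F Notice in force, so (d) is unavailable.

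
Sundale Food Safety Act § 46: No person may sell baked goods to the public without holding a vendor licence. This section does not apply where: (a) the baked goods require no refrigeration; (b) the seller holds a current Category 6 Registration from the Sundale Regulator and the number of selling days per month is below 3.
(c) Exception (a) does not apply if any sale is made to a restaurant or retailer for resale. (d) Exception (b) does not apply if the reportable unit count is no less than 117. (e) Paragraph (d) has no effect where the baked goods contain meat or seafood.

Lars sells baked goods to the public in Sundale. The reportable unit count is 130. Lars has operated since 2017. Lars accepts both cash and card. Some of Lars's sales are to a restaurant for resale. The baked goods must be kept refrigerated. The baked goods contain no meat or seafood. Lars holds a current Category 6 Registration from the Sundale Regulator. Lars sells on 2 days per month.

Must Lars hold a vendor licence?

Exception (a) fails — the baked goods require refrigeration.
Exception (b)'s conditions are all satisfied: a current Category 6 Registration is held; the number of selling days per month is 2, below the 3 limit. But applying paragraphs (d)–(e): (d) operates against (b): the reportable unit count is 130, meeting the 117 threshold. (e) does not operate here (the baked goods contain no meat or seafood), so (d) stands. Exception (b) does not apply.
None of the exceptions is available; § 46 applies in full.

Yes — Lars must hold a vendor licence.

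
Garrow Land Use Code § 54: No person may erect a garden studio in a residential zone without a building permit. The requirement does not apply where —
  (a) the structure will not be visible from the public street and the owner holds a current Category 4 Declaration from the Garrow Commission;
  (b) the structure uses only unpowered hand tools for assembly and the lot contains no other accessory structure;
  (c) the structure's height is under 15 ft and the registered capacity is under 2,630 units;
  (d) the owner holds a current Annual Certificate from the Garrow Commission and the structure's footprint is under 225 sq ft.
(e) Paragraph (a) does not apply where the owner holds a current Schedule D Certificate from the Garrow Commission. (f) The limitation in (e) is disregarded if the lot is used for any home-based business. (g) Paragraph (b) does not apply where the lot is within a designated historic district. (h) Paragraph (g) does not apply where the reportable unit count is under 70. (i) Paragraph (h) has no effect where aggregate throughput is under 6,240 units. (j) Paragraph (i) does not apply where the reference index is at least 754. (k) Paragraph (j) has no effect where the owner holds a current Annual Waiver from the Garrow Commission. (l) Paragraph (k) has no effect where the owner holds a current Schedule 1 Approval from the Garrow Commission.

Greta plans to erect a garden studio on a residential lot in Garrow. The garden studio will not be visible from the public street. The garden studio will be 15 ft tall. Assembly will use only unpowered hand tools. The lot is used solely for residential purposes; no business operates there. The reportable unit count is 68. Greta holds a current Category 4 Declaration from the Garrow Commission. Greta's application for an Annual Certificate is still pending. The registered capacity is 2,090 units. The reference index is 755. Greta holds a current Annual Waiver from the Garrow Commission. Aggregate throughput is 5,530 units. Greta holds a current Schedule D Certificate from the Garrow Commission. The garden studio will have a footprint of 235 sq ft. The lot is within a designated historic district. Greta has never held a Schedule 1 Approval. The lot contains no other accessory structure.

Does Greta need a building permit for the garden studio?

Exception (a)'s conditions are all satisfied: the structure will not be visible from the street; a current Category 4 Declaration is held. But: (e) operates against (a): a current Schedule D Certificate is held. (f) is not engaged (the lot is solely residential), so (e) stands. Exception (a) does not apply.
Exception (b) is satisfied on its face — assembly uses only hand tools; the lot has no other accessory structure. Turning to paragraphs (g)–(l): (g) operates against (b): the lot is in a historic district. (h) is triggered (the reportable unit count is 68, under the 70 limit), but yields to (i): (i) operates against (h): aggregate throughput is 5,530 units, under the 6,240 units limit. (j) would limit (i) — the reference index is 755, meeting the 754 threshold — but (k) sets (j) aside: (k) operates against (j): a current Annual Waiver is held. (l), which would lift (k), does not operate here — the Schedule 1 Approval is not current. Exception (b) does not apply.
Exception (c) does not apply: the structure's height is 15 ft, not under 15 ft.
Exception (d) does not apply: there is no Annual Certificate in force.
None of the exceptions is available; § 54 applies in full.

Yes — Greta must obtain a building permit.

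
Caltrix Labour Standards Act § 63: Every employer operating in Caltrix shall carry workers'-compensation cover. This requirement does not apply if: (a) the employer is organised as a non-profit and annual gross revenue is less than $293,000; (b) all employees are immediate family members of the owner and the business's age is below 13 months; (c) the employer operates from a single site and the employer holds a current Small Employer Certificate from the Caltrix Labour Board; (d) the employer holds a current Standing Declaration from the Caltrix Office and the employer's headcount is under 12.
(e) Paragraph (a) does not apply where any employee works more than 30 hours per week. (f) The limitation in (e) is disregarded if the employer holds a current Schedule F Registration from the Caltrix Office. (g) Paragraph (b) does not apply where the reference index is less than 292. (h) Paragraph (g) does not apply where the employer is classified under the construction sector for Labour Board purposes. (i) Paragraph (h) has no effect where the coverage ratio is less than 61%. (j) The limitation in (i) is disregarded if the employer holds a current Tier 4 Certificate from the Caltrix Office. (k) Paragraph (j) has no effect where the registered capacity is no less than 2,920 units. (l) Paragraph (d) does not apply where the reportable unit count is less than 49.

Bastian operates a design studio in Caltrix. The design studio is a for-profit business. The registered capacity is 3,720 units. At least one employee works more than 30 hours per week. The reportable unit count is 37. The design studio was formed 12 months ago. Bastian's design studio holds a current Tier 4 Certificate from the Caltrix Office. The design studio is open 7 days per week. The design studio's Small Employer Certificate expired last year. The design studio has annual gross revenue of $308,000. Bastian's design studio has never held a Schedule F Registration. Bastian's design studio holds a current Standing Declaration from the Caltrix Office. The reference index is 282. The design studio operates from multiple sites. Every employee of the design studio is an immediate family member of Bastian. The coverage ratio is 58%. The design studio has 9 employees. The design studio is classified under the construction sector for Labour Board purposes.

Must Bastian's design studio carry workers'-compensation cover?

Exception (a) requires that the employer is organised as a non-profit; but the employer is for-profit, so (a) is unavailable.
Exception (b)'s conditions are all satisfied: every employee is an immediate family member; the business's age is 12 months, below the 13 months limit. However, paragraphs (g)–(k) must be considered: (g) applies — the reference index is 282, less than the 292 limit. (h) operates (the design studio is classified under the construction sector), but yields to (i): (i) operates — the coverage ratio is 58%, less than the 61% limit. (j) is engaged (a current Tier 4 Certificate is held), but is displaced by (k): (k) operates against (j): the registered capacity is 3,720 units, meeting the 2,920 units threshold. So (b) is unavailable.
Exception (c) does not apply: the employer operates from multiple sites.
Exception (d) is satisfied on its face — a current Standing Declaration is held; the employer's headcount is 9, under the 12 limit. But: (l) operates against (d): the reportable unit count is 37, less than the 49 limit. Exception (d) does not apply.
Every exception is unavailable, so the rule governs.

Yes — Bastian's design studio must carry workers'-compensation cover.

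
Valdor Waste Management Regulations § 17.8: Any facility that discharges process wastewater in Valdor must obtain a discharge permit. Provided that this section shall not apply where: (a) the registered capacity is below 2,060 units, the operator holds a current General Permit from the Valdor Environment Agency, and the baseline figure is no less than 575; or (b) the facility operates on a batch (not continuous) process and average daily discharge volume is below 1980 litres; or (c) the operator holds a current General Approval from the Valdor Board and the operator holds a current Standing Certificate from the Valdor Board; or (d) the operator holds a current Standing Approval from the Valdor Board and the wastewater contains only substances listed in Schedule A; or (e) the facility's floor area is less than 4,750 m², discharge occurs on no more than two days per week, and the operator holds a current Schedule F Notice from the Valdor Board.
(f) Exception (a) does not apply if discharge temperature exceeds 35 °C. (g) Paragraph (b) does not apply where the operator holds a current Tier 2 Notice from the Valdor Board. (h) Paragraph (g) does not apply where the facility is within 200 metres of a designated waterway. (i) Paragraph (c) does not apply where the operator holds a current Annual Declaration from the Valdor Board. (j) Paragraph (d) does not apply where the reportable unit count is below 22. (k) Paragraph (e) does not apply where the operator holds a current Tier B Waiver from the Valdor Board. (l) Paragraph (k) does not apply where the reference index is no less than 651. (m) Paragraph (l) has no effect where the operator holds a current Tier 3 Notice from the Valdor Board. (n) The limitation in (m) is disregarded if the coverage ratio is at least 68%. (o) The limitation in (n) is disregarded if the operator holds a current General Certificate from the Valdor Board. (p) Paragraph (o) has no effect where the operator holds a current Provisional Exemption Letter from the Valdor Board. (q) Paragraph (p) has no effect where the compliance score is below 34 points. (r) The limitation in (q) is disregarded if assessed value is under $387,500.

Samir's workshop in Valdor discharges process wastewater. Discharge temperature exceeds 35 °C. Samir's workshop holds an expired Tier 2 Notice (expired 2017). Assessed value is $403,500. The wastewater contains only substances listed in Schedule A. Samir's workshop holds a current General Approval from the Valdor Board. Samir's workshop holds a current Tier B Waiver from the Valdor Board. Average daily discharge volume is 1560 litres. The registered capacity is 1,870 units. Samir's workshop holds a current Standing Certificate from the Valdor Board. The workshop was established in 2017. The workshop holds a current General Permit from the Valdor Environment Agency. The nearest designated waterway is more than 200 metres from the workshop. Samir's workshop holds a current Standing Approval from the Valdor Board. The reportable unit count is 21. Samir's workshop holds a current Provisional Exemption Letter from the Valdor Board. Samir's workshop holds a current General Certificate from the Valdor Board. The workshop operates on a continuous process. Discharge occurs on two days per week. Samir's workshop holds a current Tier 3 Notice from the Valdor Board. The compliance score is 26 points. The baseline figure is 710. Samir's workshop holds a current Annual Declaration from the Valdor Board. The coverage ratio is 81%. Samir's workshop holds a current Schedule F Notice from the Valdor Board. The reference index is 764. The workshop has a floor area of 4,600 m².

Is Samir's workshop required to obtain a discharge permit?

Exception (a)'s conditions are all satisfied: the registered capacity is 1,870 units, below the 2,060 units limit; a current General Permit is held; the baseline figure is 710, meeting the 575 threshold. However, paragraph (f) must be considered: (f) operates against (a): discharge temperature exceeds 35 °C. (a) is therefore removed.
Exception (b) does not apply: the facility operates on a continuous process.
All of (c)'s requirements are met (a current General Approval is held; a current Standing Certificate is held). But: (i) operates — a current Annual Declaration is held. (c) is therefore removed.
Exception (d)'s conditions are all satisfied: a current Standing Approval is held; the wastewater is Schedule-A-only. Turning to paragraph (j): (j) applies — the reportable unit count is 21, below the 22 limit. So (d) is unavailable.
Exception (e)'s conditions are all satisfied: the facility's floor area is 4,600 m², less than the 4,750 m² limit; discharge occurs on no more than two days per week; a current Schedule F Notice is held. Turning to paragraphs (k)–(r): (k) is triggered — a current Tier B Waiver is held. (l) would limit (k) — the reference index is 764, meeting the 651 threshold — but (m) sets (l) aside: (m) operates against (l): a current Tier 3 Notice is held. (n) would limit (m) — the coverage ratio is 81%, meeting the 68% threshold — but (o) sets (n) aside: (o) operates against (n): a current General Certificate is held. (p) is triggered (a current Provisional Exemption Letter is held), but is overridden by (q): (q) operates against (p): the compliance score is 26 points, below the 34 points limit. (r), which would lift (q), is not triggered — assessed value is $403,500, not under $387,500. So (e) is unavailable.
Every exception is unavailable, so the rule governs.

Yes — Samir's workshop must obtain a discharge permit.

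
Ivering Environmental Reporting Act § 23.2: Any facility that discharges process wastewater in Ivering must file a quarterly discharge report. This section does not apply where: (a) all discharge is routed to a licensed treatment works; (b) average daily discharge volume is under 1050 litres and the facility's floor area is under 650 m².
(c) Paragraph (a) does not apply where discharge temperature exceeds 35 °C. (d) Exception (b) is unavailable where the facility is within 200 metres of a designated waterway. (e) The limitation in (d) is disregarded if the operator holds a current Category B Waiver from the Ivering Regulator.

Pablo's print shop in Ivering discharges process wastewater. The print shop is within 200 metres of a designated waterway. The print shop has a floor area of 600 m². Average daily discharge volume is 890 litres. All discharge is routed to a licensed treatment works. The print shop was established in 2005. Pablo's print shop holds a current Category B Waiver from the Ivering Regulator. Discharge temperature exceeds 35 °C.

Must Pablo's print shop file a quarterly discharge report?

No — exception (b) applies; Pablo's print shop is not required to file a quarterly discharge report.

Exception (a)'s conditions are all satisfied: discharge is routed to a licensed treatment works. But: (c) operates against (a): discharge temperature exceeds 35 °C. So (a) is unavailable.
All of (b)'s requirements are met (average daily discharge volume is 890 litres, under the 1050 litres limit; the facility's floor area is 600 m², under the 650 m² limit). Under paragraphs (d)–(e): (d) would limit (b) — the print shop is within 200 m of a designated waterway — but (e) sets (d) aside: (e) is engaged — a current Category B Waiver is held. So (b) applies.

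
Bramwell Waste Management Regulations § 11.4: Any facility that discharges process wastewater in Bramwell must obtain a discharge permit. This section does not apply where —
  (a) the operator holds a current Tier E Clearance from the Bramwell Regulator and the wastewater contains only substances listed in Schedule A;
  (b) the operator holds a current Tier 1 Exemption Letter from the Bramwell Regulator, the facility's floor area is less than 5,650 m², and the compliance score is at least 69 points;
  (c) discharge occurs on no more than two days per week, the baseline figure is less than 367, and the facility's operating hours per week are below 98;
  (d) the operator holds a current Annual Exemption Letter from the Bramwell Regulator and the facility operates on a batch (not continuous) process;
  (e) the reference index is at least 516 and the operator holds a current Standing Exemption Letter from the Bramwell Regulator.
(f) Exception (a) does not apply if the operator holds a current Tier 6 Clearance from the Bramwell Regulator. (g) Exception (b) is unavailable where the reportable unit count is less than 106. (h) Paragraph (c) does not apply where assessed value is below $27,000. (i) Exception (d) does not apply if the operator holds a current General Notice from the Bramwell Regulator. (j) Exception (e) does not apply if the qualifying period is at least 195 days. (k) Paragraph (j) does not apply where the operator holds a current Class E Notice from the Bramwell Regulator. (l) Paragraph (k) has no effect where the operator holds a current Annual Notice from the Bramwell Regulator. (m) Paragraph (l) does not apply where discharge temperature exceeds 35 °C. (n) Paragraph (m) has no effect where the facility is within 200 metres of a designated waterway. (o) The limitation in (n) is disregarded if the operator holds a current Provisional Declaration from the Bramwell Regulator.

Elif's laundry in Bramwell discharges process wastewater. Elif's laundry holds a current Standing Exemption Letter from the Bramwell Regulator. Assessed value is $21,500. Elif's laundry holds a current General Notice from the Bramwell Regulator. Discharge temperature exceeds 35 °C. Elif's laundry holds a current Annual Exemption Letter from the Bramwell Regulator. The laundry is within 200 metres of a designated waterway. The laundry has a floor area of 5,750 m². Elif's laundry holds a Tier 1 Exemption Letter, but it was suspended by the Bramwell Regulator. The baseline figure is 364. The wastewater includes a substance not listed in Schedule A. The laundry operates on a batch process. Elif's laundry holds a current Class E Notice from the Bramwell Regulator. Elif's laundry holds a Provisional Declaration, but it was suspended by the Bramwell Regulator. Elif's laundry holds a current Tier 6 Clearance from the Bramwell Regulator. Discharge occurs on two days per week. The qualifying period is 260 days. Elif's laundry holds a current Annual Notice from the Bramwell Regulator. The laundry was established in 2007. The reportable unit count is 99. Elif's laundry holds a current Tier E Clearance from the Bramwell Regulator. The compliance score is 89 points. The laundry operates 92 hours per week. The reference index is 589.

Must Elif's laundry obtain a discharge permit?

Exception (a) fails — the wastewater includes a non-Schedule-A substance.
Exception (b) fails — the Tier 1 Exemption Letter is not current.
Exception (c)'s conditions are all satisfied: discharge occurs on no more than two days per week; the baseline figure is 364, less than the 367 limit; the facility's operating hours per week are 92, below the 98 limit. However, paragraph (h) must be considered: (h) is engaged — assessed value is $21,500, below the $27,000 limit. (c) is therefore removed.
All of (d)'s requirements are met (a current Annual Exemption Letter is held; the facility operates on a batch process). However, paragraph (i) must be considered: (i) operates against (d): a current General Notice is held. Exception (d) does not apply.
Exception (e)'s conditions are all satisfied: the reference index is 589, meeting the 516 threshold; a current Standing Exemption Letter is held. But applying paragraphs (j)–(o): (j) operates against (e): the qualifying period is 260 days, meeting the 195 days threshold. (k) is triggered (a current Class E Notice is held), but is itself disapplied by (l): (l) is engaged — a current Annual Notice is held. (m) would limit (l) — discharge temperature exceeds 35 °C — but (n) sets (m) aside: (n) is triggered — the laundry is within 200 m of a designated waterway. (o), which would lift (n), does not operate here — there is no Provisional Declaration in force. Exception (e) does not apply.
No exception applies. The general rule governs.

Yes — Elif's laundry must obtain a discharge permit.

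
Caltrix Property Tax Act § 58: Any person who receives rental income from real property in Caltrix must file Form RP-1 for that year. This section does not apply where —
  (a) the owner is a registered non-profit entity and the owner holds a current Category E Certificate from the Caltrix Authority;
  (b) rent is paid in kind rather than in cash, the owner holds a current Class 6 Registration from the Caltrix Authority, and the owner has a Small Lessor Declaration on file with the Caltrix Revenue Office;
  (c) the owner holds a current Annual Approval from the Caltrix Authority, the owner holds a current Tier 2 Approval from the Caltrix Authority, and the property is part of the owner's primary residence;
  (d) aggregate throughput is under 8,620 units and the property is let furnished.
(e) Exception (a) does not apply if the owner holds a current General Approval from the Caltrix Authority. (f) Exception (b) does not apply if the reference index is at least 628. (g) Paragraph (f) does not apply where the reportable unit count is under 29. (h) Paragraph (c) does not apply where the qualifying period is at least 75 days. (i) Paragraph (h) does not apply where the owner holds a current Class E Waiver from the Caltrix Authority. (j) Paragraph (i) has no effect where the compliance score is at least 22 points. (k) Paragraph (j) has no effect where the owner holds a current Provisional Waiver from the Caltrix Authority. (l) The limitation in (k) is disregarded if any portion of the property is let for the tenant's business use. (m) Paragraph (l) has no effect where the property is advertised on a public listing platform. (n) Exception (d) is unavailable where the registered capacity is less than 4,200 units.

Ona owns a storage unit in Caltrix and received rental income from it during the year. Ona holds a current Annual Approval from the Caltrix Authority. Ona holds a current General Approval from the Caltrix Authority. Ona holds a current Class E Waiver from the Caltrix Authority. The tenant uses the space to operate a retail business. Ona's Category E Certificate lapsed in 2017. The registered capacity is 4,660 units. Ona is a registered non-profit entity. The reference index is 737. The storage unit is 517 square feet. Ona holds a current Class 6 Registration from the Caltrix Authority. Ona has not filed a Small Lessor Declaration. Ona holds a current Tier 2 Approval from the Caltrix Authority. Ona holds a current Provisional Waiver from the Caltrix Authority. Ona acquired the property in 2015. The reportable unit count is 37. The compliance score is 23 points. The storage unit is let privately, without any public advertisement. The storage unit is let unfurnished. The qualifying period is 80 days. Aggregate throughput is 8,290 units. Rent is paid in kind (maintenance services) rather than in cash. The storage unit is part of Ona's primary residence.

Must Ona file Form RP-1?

Exception (a) does not apply: there is no Category E Certificate in force.
Exception (b) requires that the owner has a Small Lessor Declaration on file with the Caltrix Revenue Office; but no Small Lessor Declaration is on file, so (b) is unavailable.
All of (c)'s requirements are met (a current Annual Approval is held; a current Tier 2 Approval is held; the storage unit is part of the primary residence). However, paragraphs (h)–(m) must be considered: (h) operates against (c): the qualifying period is 80 days, meeting the 75 days threshold. (i) would limit (h) — a current Class E Waiver is held — but (j) sets (i) aside: (j) applies — the compliance score is 23 points, meeting the 22 points threshold. (k) would limit (j) — a current Provisional Waiver is held — but (l) sets (k) aside: (l) operates against (k): the space is let for business use. (m) is not triggered (the property is let privately without advertisement), so (l) stands. So (c) is unavailable.
Exception (d) fails — the property is let unfurnished.
No exception displaces § 58.

Yes — Ona must file Form RP-1.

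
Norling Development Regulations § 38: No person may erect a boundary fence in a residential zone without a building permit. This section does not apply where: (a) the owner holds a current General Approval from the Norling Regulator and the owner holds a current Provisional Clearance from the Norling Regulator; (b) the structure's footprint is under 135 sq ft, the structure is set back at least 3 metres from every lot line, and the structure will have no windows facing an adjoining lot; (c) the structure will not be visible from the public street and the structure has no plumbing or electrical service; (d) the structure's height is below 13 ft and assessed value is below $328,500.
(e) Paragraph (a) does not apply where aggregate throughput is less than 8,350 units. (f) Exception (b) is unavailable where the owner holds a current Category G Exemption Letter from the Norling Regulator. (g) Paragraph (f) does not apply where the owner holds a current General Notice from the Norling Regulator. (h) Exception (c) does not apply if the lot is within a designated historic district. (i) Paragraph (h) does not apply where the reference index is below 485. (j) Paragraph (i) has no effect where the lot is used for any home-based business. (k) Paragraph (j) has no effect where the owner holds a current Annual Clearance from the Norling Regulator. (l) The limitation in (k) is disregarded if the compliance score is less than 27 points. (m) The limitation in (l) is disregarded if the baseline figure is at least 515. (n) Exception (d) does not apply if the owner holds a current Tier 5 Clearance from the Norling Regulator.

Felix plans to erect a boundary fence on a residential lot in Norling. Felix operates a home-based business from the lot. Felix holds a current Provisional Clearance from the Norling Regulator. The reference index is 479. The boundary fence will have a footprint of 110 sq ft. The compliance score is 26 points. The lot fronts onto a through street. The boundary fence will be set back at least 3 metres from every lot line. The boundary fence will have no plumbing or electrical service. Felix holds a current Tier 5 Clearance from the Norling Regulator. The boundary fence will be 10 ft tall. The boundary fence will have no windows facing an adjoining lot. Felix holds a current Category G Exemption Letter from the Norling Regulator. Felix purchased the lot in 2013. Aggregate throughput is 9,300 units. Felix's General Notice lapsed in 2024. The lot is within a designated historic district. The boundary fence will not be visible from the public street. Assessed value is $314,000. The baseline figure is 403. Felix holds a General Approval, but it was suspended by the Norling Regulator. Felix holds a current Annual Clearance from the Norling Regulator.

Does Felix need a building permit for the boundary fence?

Yes — Felix must obtain a building permit.

Exception (a) fails — the General Approval is not current.
Exception (b): the structure's footprint is 110 sq ft, under the 135 sq ft limit; the setback is at least 3 m on every side; no windows face an adjoining lot — every condition holds. Turning to paragraphs (f)–(g): (f) operates against (b): a current Category G Exemption Letter is held. (g), which would lift (f), is not triggered — there is no General Notice in force. (b) is therefore removed.
Exception (c) is satisfied on its face — the structure will not be visible from the street; there is no plumbing or electrical service. Turning to paragraphs (h)–(m): (h) operates — the lot is in a historic district. (i) would limit (h) — the reference index is 479, below the 485 limit — but (j) sets (i) aside: (j) operates against (i): a home-based business operates on the lot. (k) would limit (j) — a current Annual Clearance is held — but (l) sets (k) aside: (l) is triggered — the compliance score is 26 points, less than the 27 points limit. (m) is inapplicable (the baseline figure is 403, short of 515), so (l) stands. So (c) is unavailable.
All of (d)'s requirements are met (the structure's height is 10 ft, below the 13 ft limit; assessed value is $314,000, below the $328,500 limit). But applying paragraph (n): (n) operates against (d): a current Tier 5 Clearance is held. Exception (d) does not apply.
None of the exceptions is available; § 38 applies in full.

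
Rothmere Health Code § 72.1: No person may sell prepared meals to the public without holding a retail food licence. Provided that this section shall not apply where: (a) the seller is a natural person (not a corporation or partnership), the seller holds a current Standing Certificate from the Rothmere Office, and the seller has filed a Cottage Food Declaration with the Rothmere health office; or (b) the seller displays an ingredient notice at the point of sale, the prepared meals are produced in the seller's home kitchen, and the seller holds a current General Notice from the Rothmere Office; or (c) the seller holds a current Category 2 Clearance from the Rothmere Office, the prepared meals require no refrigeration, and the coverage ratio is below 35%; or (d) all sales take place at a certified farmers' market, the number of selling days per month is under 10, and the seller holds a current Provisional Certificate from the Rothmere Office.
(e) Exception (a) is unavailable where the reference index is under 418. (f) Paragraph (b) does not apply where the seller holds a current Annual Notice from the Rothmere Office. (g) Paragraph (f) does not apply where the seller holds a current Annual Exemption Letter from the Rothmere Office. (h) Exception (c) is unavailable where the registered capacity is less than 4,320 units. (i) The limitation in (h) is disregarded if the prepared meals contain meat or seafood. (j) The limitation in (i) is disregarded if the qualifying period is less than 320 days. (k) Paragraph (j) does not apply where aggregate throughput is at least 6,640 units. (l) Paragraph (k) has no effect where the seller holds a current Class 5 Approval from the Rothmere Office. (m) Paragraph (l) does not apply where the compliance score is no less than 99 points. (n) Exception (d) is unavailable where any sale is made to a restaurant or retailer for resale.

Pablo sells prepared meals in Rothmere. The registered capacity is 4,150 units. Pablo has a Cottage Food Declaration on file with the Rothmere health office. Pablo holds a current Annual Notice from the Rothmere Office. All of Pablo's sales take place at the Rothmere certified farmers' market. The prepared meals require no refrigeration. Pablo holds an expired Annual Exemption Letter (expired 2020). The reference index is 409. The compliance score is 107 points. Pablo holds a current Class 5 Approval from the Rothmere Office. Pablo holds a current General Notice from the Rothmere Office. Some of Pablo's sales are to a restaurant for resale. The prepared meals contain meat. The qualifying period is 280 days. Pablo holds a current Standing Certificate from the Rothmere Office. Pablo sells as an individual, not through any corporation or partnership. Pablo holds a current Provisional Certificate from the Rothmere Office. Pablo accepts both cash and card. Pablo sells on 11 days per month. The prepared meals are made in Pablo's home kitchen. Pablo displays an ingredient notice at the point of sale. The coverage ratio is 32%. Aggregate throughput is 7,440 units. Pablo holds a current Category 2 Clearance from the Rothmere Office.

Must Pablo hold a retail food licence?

Exception (a) is satisfied on its face — the seller is a natural person; a current Standing Certificate is held; a Cottage Food Declaration is on file. However, paragraph (e) must be considered: (e) operates against (a): the reference index is 409, under the 418 limit. (a) is therefore removed.
Exception (b) is satisfied on its face — an ingredient notice is displayed; the prepared meals are home-kitchen produced; a current General Notice is held. Turning to paragraphs (f)–(g): (f) operates against (b): a current Annual Notice is held. (g) is inapplicable (there is no Annual Exemption Letter in force), so (f) stands. (b) is therefore removed.
Exception (c): a current Category 2 Clearance is held; the prepared meals are shelf-stable; the coverage ratio is 32%, below the 35% limit — every condition holds. Considering the limiting provisions: (h) would limit (c) — the registered capacity is 4,150 units, less than the 4,320 units limit — but (i) sets (h) aside: (i) is engaged — the prepared meals contain meat. (j) applies (the qualifying period is 280 days, less than the 320 days limit), but is displaced by (k): (k) applies — aggregate throughput is 7,440 units, meeting the 6,640 units threshold. (l) would limit (k) — a current Class 5 Approval is held — but (m) sets (l) aside: (m) operates against (l): the compliance score is 107 points, meeting the 99 points threshold. (c) remains available.
Exception (d) does not apply: the number of selling days per month is 11, not under 10.

No — exception (c) applies; Pablo is not required to hold a retail food licence.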